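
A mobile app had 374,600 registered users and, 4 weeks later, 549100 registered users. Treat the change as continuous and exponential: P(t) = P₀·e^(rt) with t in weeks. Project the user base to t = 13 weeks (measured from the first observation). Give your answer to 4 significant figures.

≈ 1,298,000 registered users

r = ln(549100/374600) / 4 ≈ 0.095605 per week
P(13) = 374600 · e^(0.095605·13) = 374600 · 3.46555 ≈ 1298194.31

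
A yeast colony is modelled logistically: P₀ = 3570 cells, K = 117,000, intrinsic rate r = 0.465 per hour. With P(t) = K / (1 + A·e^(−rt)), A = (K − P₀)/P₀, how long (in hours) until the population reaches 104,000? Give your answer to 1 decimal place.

t ≈ 11.9 hours

A = (117000 − 3570)/3570 = 31.77311
104000 = 117000/(1 + 31.77311·e^(−0.465t)) → 1 + 31.77311·e^(−0.465t) = 1.125
e^(−0.465t) = 0.003934 → t = ln(254.18487)/0.465 = 5.53806/0.465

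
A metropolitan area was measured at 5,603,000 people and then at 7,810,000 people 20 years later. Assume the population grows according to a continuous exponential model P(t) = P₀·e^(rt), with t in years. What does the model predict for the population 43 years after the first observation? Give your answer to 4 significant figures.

≈ 11,440,000 people

r = ln(7810000/5603000) / 20 ≈ 0.016605 per year
P(43) = 5603000 · e^(0.016605·43) = 5603000 · 2.04219 ≈ 11442370.53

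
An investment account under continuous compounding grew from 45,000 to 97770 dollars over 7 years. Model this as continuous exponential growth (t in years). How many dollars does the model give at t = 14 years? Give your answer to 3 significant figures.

≈ 212,000 dollars

r = ln(97770/45000) / 7 ≈ 0.110851 per year
P(14) = 45000 · e^(0.110851·14) = 45000 · 4.72048 ≈ 212421.62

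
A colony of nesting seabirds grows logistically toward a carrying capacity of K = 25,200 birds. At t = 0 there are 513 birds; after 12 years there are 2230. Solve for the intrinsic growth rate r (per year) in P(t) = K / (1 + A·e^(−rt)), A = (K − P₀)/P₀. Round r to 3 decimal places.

r ≈ 0.128 per year

A = (25200 − 513)/513 = 48.12281
2230 = 25200/(1 + 48.12281·e^(−r·12)) → e^(−12r) = (11.30045 − 1)/48.12281 = 0.214045
r = −ln(0.214045)/12 = 1.54157/12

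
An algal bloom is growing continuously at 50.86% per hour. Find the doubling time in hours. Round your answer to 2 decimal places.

doubling time = ln(2) / |r| = 0.69315 / 0.5086

doubling time ≈ 1.36 hours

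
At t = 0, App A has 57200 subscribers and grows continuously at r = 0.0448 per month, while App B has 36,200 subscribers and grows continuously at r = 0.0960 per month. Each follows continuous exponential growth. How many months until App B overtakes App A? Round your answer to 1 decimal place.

57200·e^(0.0448t) = 36200·e^(0.096t)
57200/36200 = e^((0.096 − 0.0448)t) → ln(1.58011) = 0.0512·t
t = 0.45749 / 0.0512

t ≈ 8.9 months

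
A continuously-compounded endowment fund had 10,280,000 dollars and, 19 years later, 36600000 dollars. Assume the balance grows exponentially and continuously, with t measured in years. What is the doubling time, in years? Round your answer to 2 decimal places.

r = ln(36600000/10280000) / 19 = ln(3.56031) / 19 ≈ 0.066834 per year
doubling time = ln 2 / |r| = 0.69315 / 0.066834

doubling time ≈ 10.37 years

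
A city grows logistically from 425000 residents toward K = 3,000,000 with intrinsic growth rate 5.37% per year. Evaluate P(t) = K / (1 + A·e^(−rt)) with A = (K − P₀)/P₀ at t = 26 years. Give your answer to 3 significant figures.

A = (3000000 − 425000)/425000 = 6.05882
P(26) = 3000000 / (1 + 6.05882·e^(−0.0537·26)) = 3000000 / (1 + 6.05882·0.247536)
= 3000000 / 2.49978 ≈ 1200107.62

≈ 1,200,000 residents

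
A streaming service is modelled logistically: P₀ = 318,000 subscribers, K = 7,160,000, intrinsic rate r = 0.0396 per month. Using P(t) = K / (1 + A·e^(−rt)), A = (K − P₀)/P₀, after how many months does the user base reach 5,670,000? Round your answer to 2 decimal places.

t ≈ 111.24 months

A = (7160000 − 318000)/318000 = 21.51572
5670000 = 7160000/(1 + 21.51572·e^(−0.0396t)) → 1 + 21.51572·e^(−0.0396t) = 1.26279
e^(−0.0396t) = 0.012214 → t = ln(81.87527)/0.0396 = 4.4052/0.0396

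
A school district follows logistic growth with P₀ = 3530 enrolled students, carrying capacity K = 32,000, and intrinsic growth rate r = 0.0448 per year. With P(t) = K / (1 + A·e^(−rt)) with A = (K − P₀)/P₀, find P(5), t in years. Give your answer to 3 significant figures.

≈ 4,300 enrolled students

A = (32000 − 3530)/3530 = 8.06516
P(5) = 32000 / (1 + 8.06516·e^(−0.0448·5)) = 32000 / (1 + 8.06516·0.799315)
= 32000 / 7.4466 ≈ 4297.26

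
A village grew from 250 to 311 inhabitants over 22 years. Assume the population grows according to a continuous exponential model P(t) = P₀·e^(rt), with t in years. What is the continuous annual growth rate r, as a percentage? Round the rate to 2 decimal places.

311 = 250 · e^(r·22)
e^(22r) = 311/250 = 1.244
r = ln(1.244) / 22 = 0.21833 / 22

r ≈ 0.99% per year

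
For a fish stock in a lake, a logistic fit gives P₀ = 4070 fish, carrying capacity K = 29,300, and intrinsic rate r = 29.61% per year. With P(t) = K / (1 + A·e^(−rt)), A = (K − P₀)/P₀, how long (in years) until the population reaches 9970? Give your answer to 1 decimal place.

A = (29300 − 4070)/4070 = 6.19902
9970 = 29300/(1 + 6.19902·e^(−0.2961t)) → 1 + 6.19902·e^(−0.2961t) = 2.93882
e^(−0.2961t) = 0.312762 → t = ln(3.19732)/0.2961 = 1.16231/0.2961

t ≈ 3.9 years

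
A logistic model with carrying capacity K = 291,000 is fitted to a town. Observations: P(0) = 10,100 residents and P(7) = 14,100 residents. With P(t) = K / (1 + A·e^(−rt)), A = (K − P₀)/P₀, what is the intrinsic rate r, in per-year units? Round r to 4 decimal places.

r ≈ 0.0497 per year

A = (291000 − 10100)/10100 = 27.81188
14100 = 291000/(1 + 27.81188·e^(−r·7)) → e^(−7r) = (20.6383 − 1)/27.81188 = 0.706112
r = −ln(0.706112)/7 = 0.34798/7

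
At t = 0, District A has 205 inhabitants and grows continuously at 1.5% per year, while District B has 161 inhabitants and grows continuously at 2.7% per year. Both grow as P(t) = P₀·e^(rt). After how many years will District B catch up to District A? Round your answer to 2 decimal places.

205·e^(0.015t) = 161·e^(0.027t)
205/161 = e^((0.027 − 0.015)t) → ln(1.27329) = 0.012·t
t = 0.24161 / 0.012

t ≈ 20.13 years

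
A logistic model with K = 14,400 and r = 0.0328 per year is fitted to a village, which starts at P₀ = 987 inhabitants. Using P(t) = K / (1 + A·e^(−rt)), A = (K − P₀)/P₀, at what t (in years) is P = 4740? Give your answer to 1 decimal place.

A = (14400 − 987)/987 = 13.58967
4740 = 14400/(1 + 13.58967·e^(−0.0328t)) → 1 + 13.58967·e^(−0.0328t) = 3.03797
e^(−0.0328t) = 0.149965 → t = ln(6.66822)/0.0328 = 1.89735/0.0328

t ≈ 57.8 years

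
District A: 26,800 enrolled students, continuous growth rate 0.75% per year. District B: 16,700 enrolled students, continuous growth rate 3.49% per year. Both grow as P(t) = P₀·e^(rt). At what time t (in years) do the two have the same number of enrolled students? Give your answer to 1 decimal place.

t ≈ 17.3 years

26800·e^(0.0075t) = 16700·e^(0.0349t)
26800/16700 = e^((0.0349 − 0.0075)t) → ln(1.60479) = 0.0274·t
t = 0.47299 / 0.0274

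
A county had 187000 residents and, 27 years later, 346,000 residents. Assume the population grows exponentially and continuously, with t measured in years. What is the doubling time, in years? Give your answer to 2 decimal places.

doubling time ≈ 30.41 years

r = ln(346000/187000) / 27 = ln(1.85027) / 27 ≈ 0.02279 per year
doubling time = ln 2 / |r| = 0.69315 / 0.02279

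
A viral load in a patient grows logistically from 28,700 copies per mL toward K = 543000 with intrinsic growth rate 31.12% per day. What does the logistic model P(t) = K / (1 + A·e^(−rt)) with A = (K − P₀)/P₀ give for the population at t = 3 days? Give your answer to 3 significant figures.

≈ 67,500 copies per mL

A = (543000 − 28700)/28700 = 17.91986
P(3) = 543000 / (1 + 17.91986·e^(−0.3112·3)) = 543000 / (1 + 17.91986·0.393136)
= 543000 / 8.04494 ≈ 67495.84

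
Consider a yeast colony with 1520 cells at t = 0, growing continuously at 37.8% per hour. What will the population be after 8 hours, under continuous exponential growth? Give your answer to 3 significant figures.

≈ 31,300 cells

P(8) = 1520 · e^(0.378·8) = 1520 · e^(3.024)
= 1520 · 20.57342 ≈ 31271.6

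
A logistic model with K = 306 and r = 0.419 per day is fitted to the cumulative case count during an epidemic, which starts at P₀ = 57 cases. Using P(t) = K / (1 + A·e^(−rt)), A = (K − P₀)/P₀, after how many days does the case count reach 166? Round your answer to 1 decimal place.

t ≈ 3.9 days

A = (306 − 57)/57 = 4.36842
166 = 306/(1 + 4.36842·e^(−0.419t)) → 1 + 4.36842·e^(−0.419t) = 1.84337
e^(−0.419t) = 0.193061 → t = ln(5.1797)/0.419 = 1.64475/0.419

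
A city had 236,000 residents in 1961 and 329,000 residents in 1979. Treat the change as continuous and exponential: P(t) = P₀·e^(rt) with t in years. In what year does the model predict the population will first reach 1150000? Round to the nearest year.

r = ln(329000/236000) / 18 = 0.33223/18 ≈ 0.018457 per year
t = ln(1150000/236000) / r = 1.58369/0.018457 ≈ 85.8 years after 1961

year 2047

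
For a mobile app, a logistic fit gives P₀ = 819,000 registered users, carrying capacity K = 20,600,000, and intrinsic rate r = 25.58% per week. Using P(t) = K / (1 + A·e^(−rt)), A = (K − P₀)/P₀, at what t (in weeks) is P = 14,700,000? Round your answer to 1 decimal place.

t ≈ 16.0 weeks

A = (20600000 − 819000)/819000 = 24.15263
14700000 = 20600000/(1 + 24.15263·e^(−0.2558t)) → 1 + 24.15263·e^(−0.2558t) = 1.40136
e^(−0.2558t) = 0.016618 → t = ln(60.17688)/0.2558 = 4.09729/0.2558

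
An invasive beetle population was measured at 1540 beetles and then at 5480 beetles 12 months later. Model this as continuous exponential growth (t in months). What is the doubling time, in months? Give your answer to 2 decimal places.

r = ln(5480/1540) / 12 = ln(3.55844) / 12 ≈ 0.105777 per month
doubling time = ln 2 / |r| = 0.69315 / 0.105777

doubling time ≈ 6.55 months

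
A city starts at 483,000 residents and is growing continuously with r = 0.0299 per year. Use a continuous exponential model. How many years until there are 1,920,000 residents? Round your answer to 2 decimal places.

1920000 = 483000 · e^(0.0299·t)
t = ln(1920000/483000) / 0.0299 = ln(3.97516) / 0.0299 = 1.38006 / 0.0299

t ≈ 46.16 years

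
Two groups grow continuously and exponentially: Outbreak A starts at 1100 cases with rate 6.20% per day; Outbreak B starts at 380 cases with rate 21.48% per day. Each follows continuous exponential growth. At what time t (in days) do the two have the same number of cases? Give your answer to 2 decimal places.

t ≈ 6.96 days

1100·e^(0.062t) = 380·e^(0.2148t)
1100/380 = e^((0.2148 − 0.062)t) → ln(2.89474) = 0.1528·t
t = 1.06289 / 0.1528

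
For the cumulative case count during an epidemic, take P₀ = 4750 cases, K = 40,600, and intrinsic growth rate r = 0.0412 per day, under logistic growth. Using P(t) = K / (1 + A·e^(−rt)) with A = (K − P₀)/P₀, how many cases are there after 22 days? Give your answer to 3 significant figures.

A = (40600 − 4750)/4750 = 7.54737
P(22) = 40600 / (1 + 7.54737·e^(−0.0412·22)) = 40600 / (1 + 7.54737·0.403976)
= 40600 / 4.04896 ≈ 10027.28

≈ 10,000 cases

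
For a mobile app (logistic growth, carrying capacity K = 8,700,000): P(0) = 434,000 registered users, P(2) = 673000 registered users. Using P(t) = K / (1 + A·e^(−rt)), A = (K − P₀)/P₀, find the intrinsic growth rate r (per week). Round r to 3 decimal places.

r ≈ 0.234 per week

A = (8700000 − 434000)/434000 = 19.04608
673000 = 8700000/(1 + 19.04608·e^(−r·2)) → e^(−2r) = (12.92719 − 1)/19.04608 = 0.626228
r = −ln(0.626228)/2 = 0.46804/2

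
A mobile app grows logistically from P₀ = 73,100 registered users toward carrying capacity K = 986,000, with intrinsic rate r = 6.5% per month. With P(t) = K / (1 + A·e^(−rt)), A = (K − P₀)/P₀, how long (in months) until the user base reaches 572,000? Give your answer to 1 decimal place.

A = (986000 − 73100)/73100 = 12.48837
572000 = 986000/(1 + 12.48837·e^(−0.065t)) → 1 + 12.48837·e^(−0.065t) = 1.72378
e^(−0.065t) = 0.057956 → t = ln(17.25447)/0.065 = 2.84807/0.065

t ≈ 43.8 months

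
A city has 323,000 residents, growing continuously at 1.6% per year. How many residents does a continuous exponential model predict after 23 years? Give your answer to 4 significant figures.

≈ 466,700 residents

P(23) = 323000 · e^(0.016·23) = 323000 · e^(0.368)
= 323000 · 1.44484 ≈ 466683.98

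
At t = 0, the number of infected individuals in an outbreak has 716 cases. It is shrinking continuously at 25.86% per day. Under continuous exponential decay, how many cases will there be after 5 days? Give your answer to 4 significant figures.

P(5) = 716 · e^(-0.2586·5) = 716 · e^(-1.293)
= 716 · 0.27445 ≈ 196.5

≈ 196.5 cases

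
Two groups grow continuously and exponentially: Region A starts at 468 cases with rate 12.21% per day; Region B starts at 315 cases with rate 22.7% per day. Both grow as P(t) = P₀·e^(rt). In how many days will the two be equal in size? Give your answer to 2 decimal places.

t ≈ 3.77 days

468·e^(0.1221t) = 315·e^(0.227t)
468/315 = e^((0.227 − 0.1221)t) → ln(1.48571) = 0.1049·t
t = 0.3959 / 0.1049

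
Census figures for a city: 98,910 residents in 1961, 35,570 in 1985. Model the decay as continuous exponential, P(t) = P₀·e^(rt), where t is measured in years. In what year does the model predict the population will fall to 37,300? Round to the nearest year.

year 1984

r = ln(35570/98910) / 24 = -1.02271/24 ≈ -0.042613 per year
t = ln(37300/98910) / r = -0.97522/-0.042613 ≈ 22.89 years after 1961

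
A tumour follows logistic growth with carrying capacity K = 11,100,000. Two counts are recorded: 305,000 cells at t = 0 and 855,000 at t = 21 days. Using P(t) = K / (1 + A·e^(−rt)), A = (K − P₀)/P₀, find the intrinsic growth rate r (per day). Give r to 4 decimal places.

A = (11100000 − 305000)/305000 = 35.39344
855000 = 11100000/(1 + 35.39344·e^(−r·21)) → e^(−21r) = (12.98246 − 1)/35.39344 = 0.33855
r = −ln(0.33855)/21 = 1.08308/21

r ≈ 0.0516 per day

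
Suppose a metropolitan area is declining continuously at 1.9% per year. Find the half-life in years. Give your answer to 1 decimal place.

half-life ≈ 36.5 years

half-life = ln(2) / |r| = 0.69315 / 0.019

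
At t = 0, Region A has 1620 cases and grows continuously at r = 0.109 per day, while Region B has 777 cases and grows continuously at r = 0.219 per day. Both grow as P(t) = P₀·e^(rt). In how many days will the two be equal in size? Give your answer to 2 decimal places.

1620·e^(0.109t) = 777·e^(0.219t)
1620/777 = e^((0.219 − 0.109)t) → ln(2.08494) = 0.11·t
t = 0.73474 / 0.11

t ≈ 6.68 days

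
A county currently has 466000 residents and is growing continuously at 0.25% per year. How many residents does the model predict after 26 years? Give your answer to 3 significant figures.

P(26) = 466000 · e^(0.0025·26) = 466000 · e^(0.065)
= 466000 · 1.06716 ≈ 497296.11

≈ 497,000 residents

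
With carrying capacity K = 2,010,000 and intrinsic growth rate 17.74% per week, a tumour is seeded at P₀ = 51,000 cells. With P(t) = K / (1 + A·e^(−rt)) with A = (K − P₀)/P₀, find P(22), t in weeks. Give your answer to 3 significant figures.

A = (2010000 − 51000)/51000 = 38.41176
P(22) = 2010000 / (1 + 38.41176·e^(−0.1774·22)) = 2010000 / (1 + 38.41176·0.020185)
= 2010000 / 1.77535 ≈ 1132168.88

≈ 1,130,000 cells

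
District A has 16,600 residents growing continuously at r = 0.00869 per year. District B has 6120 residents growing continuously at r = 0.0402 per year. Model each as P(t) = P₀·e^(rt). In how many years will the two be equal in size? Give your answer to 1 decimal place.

t ≈ 31.7 years

16600·e^(0.00869t) = 6120·e^(0.0402t)
16600/6120 = e^((0.0402 − 0.00869)t) → ln(2.71242) = 0.03151·t
t = 0.99784 / 0.03151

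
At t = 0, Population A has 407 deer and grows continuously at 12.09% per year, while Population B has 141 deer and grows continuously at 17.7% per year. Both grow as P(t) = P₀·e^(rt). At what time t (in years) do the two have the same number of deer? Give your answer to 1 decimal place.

t ≈ 18.9 years

407·e^(0.1209t) = 141·e^(0.177t)
407/141 = e^((0.177 − 0.1209)t) → ln(2.88652) = 0.0561·t
t = 1.06005 / 0.0561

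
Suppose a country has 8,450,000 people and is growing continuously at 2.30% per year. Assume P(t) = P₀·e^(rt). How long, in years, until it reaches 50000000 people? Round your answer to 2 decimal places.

50000000 = 8450000 · e^(0.023·t)
t = ln(50000000/8450000) / 0.023 = ln(5.91716) / 0.023 = 1.77786 / 0.023

t ≈ 77.30 years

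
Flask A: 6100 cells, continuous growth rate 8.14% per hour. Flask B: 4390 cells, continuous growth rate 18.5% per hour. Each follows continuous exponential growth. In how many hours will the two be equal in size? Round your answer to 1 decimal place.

6100·e^(0.0814t) = 4390·e^(0.185t)
6100/4390 = e^((0.185 − 0.0814)t) → ln(1.38952) = 0.1036·t
t = 0.32896 / 0.1036

t ≈ 3.2 hours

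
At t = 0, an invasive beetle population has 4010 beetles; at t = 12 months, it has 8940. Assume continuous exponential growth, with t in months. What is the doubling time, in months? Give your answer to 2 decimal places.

r = ln(8940/4010) / 12 = ln(2.22943) / 12 ≈ 0.066812 per month
doubling time = ln 2 / |r| = 0.69315 / 0.066812

doubling time ≈ 10.37 months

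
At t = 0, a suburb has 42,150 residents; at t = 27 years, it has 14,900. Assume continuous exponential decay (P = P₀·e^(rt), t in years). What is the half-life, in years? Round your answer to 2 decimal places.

half-life ≈ 18.00 years

r = ln(14900/42150) / 27 = ln(0.3535) / 27 ≈ -0.038514 per year
half-life = ln 2 / |r| = 0.69315 / 0.038514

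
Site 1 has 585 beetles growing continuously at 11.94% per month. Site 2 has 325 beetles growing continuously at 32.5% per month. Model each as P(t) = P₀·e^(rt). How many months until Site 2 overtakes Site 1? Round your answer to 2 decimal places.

t ≈ 2.86 months

585·e^(0.1194t) = 325·e^(0.325t)
585/325 = e^((0.325 − 0.1194)t) → ln(1.8) = 0.2056·t
t = 0.58779 / 0.2056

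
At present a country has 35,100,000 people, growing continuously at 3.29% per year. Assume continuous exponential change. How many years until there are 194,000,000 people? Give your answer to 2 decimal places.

t ≈ 51.97 years

194000000 = 35100000 · e^(0.0329·t)
t = ln(194000000/35100000) / 0.0329 = ln(5.52707) / 0.0329 = 1.70966 / 0.0329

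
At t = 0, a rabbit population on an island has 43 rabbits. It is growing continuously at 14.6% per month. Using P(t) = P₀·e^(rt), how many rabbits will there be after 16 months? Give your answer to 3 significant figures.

P(16) = 43 · e^(0.146·16) = 43 · e^(2.336)
= 43 · 10.33979 ≈ 444.61

≈ 445 rabbits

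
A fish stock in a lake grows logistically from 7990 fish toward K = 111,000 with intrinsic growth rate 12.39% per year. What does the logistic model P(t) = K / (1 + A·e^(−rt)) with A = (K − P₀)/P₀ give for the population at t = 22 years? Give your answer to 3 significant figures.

A = (111000 − 7990)/7990 = 12.89237
P(22) = 111000 / (1 + 12.89237·e^(−0.1239·22)) = 111000 / (1 + 12.89237·0.065494)
= 111000 / 1.84437 ≈ 60183.16

≈ 60,200 fish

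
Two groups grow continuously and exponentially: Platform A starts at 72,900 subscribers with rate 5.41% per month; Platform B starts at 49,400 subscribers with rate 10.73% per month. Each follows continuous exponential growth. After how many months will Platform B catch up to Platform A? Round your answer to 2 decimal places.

72900·e^(0.0541t) = 49400·e^(0.1073t)
72900/49400 = e^((0.1073 − 0.0541)t) → ln(1.47571) = 0.0532·t
t = 0.38914 / 0.0532

t ≈ 7.31 months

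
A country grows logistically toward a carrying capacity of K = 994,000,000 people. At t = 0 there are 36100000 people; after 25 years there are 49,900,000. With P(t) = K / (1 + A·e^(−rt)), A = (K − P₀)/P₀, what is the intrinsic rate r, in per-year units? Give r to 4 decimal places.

r ≈ 0.0135 per year

A = (994000000 − 36100000)/36100000 = 26.53463
49900000 = 994000000/(1 + 26.53463·e^(−r·25)) → e^(−25r) = (19.91984 − 1)/26.53463 = 0.713025
r = −ln(0.713025)/25 = 0.33824/25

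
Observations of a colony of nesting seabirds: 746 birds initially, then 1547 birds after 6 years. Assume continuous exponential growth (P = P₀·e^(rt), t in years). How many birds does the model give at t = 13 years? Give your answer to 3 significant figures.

≈ 3,620 birds

r = ln(1547/746) / 6 ≈ 0.121558 per year
P(13) = 746 · e^(0.121558·13) = 746 · 4.85618 ≈ 3622.71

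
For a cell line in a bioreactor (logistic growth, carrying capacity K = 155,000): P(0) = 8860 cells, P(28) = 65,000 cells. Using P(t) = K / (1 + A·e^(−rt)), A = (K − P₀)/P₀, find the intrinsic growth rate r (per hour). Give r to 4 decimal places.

A = (155000 − 8860)/8860 = 16.49436
65000 = 155000/(1 + 16.49436·e^(−r·28)) → e^(−28r) = (2.38462 − 1)/16.49436 = 0.083945
r = −ln(0.083945)/28 = 2.4776/28

r ≈ 0.0885 per hour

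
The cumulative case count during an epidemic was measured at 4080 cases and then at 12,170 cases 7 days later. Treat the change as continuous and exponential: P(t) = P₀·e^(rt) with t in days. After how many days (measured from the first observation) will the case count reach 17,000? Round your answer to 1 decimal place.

r = ln(12170/4080) / 7 ≈ 0.156125 per day
t = ln(17000/4080) / r = 1.42712 / 0.156125 ≈ 9.141

t ≈ 9.1 days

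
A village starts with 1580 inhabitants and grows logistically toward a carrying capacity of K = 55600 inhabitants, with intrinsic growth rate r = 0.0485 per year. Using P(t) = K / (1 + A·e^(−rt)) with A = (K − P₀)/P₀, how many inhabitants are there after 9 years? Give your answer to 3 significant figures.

A = (55600 − 1580)/1580 = 34.18987
P(9) = 55600 / (1 + 34.18987·e^(−0.0485·9)) = 55600 / (1 + 34.18987·0.646294)
= 55600 / 23.09673 ≈ 2407.27

≈ 2,410 inhabitants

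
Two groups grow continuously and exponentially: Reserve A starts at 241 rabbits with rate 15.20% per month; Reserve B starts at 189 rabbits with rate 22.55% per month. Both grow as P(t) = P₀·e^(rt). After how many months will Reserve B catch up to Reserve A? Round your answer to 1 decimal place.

t ≈ 3.3 months

241·e^(0.152t) = 189·e^(0.2255t)
241/189 = e^((0.2255 − 0.152)t) → ln(1.27513) = 0.0735·t
t = 0.24305 / 0.0735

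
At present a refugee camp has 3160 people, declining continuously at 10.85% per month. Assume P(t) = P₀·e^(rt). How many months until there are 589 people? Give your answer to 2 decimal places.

t ≈ 15.48 months

589 = 3160 · e^(-0.1085·t)
t = ln(589/3160) / -0.1085 = ln(0.18639) / -0.1085 = -1.6799 / -0.1085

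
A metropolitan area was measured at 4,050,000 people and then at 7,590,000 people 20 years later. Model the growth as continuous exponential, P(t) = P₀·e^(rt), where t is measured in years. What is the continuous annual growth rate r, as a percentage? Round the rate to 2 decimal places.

7590000 = 4050000 · e^(r·20)
e^(20r) = 7590000/4050000 = 1.87407
r = ln(1.87407) / 20 = 0.62811 / 20

r ≈ 3.14% per year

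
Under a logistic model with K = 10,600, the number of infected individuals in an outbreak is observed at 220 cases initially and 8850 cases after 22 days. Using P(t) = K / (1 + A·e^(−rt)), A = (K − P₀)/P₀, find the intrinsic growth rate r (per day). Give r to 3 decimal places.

r ≈ 0.249 per day

A = (10600 − 220)/220 = 47.18182
8850 = 10600/(1 + 47.18182·e^(−r·22)) → e^(−22r) = (1.19774 − 1)/47.18182 = 0.004191
r = −ln(0.004191)/22 = 5.47481/22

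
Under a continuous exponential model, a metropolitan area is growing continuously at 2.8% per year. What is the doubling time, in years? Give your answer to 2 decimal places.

doubling time ≈ 24.76 years

doubling time = ln(2) / |r| = 0.69315 / 0.028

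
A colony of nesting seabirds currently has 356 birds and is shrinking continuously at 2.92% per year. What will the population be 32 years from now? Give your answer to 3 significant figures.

≈ 140 birds

P(32) = 356 · e^(-0.0292·32) = 356 · e^(-0.9344)
= 356 · 0.39282 ≈ 139.84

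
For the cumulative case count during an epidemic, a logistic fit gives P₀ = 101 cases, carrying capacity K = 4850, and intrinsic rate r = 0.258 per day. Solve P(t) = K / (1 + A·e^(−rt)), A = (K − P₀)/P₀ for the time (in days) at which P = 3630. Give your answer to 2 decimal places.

t ≈ 19.15 days

A = (4850 − 101)/101 = 47.0198
3630 = 4850/(1 + 47.0198·e^(−0.258t)) → 1 + 47.0198·e^(−0.258t) = 1.33609
e^(−0.258t) = 0.007148 → t = ln(139.90318)/0.258 = 4.94095/0.258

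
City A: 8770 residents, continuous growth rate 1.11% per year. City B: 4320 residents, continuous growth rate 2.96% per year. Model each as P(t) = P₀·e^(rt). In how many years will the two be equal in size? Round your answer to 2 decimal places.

t ≈ 38.27 years

8770·e^(0.0111t) = 4320·e^(0.0296t)
8770/4320 = e^((0.0296 − 0.0111)t) → ln(2.03009) = 0.0185·t
t = 0.70808 / 0.0185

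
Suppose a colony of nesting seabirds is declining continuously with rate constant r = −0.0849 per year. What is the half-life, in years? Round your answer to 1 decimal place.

half-life ≈ 8.2 years

half-life = ln(2) / |r| = 0.69315 / 0.0849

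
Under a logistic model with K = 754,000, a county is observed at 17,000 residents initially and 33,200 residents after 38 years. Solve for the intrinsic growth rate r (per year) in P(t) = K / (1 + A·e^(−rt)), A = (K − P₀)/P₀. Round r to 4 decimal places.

A = (754000 − 17000)/17000 = 43.35294
33200 = 754000/(1 + 43.35294·e^(−r·38)) → e^(−38r) = (22.71084 − 1)/43.35294 = 0.500793
r = −ln(0.500793)/38 = 0.69156/38

r ≈ 0.0182 per year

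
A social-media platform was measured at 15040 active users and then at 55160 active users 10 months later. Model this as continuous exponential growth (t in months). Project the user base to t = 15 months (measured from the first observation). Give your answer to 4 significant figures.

r = ln(55160/15040) / 10 ≈ 0.129952 per month
P(15) = 15040 · e^(0.129952·15) = 15040 · 7.02368 ≈ 105636.13

≈ 105,600 active users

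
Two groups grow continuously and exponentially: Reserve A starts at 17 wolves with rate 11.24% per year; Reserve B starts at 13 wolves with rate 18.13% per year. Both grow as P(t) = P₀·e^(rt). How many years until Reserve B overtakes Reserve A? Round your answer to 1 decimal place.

17·e^(0.1124t) = 13·e^(0.1813t)
17/13 = e^((0.1813 − 0.1124)t) → ln(1.30769) = 0.0689·t
t = 0.26826 / 0.0689

t ≈ 3.9 years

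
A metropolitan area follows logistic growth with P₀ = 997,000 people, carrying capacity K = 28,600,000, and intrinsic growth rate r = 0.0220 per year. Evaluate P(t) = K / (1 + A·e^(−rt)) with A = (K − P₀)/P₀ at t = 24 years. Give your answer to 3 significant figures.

A = (28600000 − 997000)/997000 = 27.68606
P(24) = 28600000 / (1 + 27.68606·e^(−0.022·24)) = 28600000 / (1 + 27.68606·0.589783)
= 28600000 / 17.32878 ≈ 1650433.9

≈ 1,650,000 people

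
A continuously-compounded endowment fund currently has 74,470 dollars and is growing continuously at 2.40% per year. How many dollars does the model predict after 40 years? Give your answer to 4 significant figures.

P(40) = 74470 · e^(0.024·40) = 74470 · e^(0.96)
= 74470 · 2.6117 ≈ 194493.04

≈ 194,500 dollars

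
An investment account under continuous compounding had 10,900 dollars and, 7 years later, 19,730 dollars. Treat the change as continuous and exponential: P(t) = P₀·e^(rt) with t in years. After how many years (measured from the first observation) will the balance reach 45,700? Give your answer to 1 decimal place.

r = ln(19730/10900) / 7 ≈ 0.084768 per year
t = ln(45700/10900) / r = 1.43334 / 0.084768 ≈ 16.909

t ≈ 16.9 years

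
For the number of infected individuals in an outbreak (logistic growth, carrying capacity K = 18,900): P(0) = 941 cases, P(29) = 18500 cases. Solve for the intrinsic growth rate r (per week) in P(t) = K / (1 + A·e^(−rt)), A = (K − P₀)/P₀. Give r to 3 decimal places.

r ≈ 0.234 per week

A = (18900 − 941)/941 = 19.08502
18500 = 18900/(1 + 19.08502·e^(−r·29)) → e^(−29r) = (1.02162 − 1)/19.08502 = 0.001133
r = −ln(0.001133)/29 = 6.78296/29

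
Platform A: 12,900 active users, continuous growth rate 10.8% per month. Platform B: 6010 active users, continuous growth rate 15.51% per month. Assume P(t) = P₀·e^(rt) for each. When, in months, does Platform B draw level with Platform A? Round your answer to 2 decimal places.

t ≈ 16.22 months

12900·e^(0.108t) = 6010·e^(0.1551t)
12900/6010 = e^((0.1551 − 0.108)t) → ln(2.14642) = 0.0471·t
t = 0.7638 / 0.0471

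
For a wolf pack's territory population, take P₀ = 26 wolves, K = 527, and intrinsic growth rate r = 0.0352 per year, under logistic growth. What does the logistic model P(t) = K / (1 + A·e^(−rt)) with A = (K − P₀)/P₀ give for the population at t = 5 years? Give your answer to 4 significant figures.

A = (527 − 26)/26 = 19.26923
P(5) = 527 / (1 + 19.26923·e^(−0.0352·5)) = 527 / (1 + 19.26923·0.838618)
= 527 / 17.15952 ≈ 30.71

≈ 30.71 wolves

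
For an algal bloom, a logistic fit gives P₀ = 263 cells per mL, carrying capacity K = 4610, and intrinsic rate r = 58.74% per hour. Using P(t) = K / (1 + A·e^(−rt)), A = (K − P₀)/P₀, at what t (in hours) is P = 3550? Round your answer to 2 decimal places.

A = (4610 − 263)/263 = 16.52852
3550 = 4610/(1 + 16.52852·e^(−0.5874t)) → 1 + 16.52852·e^(−0.5874t) = 1.29859
e^(−0.5874t) = 0.018065 → t = ln(55.35494)/0.5874 = 4.01377/0.5874

t ≈ 6.83 hours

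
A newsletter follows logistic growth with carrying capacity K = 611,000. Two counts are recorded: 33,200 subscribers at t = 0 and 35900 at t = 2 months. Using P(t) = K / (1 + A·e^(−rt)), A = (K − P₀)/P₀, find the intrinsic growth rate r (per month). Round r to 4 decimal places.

A = (611000 − 33200)/33200 = 17.40361
35900 = 611000/(1 + 17.40361·e^(−r·2)) → e^(−2r) = (17.0195 − 1)/17.40361 = 0.92047
r = −ln(0.92047)/2 = 0.08287/2

r ≈ 0.0414 per month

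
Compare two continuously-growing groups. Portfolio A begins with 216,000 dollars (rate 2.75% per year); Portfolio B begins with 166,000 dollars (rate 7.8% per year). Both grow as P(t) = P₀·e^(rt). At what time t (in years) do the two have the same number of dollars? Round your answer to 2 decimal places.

t ≈ 5.21 years

216000·e^(0.0275t) = 166000·e^(0.078t)
216000/166000 = e^((0.078 − 0.0275)t) → ln(1.3012) = 0.0505·t
t = 0.26329 / 0.0505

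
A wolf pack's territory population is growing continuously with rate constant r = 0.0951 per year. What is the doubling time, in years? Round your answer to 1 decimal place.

doubling time ≈ 7.3 years

doubling time = ln(2) / |r| = 0.69315 / 0.0951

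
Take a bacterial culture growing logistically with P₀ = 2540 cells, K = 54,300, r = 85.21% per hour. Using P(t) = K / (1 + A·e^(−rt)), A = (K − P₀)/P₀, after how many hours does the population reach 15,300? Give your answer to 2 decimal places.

t ≈ 2.44 hours

A = (54300 − 2540)/2540 = 20.37795
15300 = 54300/(1 + 20.37795·e^(−0.8521t)) → 1 + 20.37795·e^(−0.8521t) = 3.54902
e^(−0.8521t) = 0.125087 → t = ln(7.99443)/0.8521 = 2.07874/0.8521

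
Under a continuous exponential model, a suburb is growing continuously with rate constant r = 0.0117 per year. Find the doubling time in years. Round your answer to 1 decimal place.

doubling time ≈ 59.2 years

doubling time = ln(2) / |r| = 0.69315 / 0.0117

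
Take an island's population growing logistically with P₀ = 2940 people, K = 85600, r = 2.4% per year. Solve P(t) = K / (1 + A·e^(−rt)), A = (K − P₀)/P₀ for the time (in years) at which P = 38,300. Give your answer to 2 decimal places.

t ≈ 130.22 years

A = (85600 − 2940)/2940 = 28.11565
38300 = 85600/(1 + 28.11565·e^(−0.024t)) → 1 + 28.11565·e^(−0.024t) = 2.23499
e^(−0.024t) = 0.043925 → t = ln(22.76595)/0.024 = 3.12527/0.024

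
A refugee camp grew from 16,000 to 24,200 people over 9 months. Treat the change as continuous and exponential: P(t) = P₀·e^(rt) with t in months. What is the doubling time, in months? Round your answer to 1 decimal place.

doubling time ≈ 15.1 months

r = ln(24200/16000) / 9 = ln(1.5125) / 9 ≈ 0.045974 per month
doubling time = ln 2 / |r| = 0.69315 / 0.045974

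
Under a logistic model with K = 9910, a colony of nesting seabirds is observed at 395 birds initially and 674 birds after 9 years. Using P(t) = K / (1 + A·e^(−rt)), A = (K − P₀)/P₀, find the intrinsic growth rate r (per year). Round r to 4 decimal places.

r ≈ 0.0627 per year

A = (9910 − 395)/395 = 24.08861
674 = 9910/(1 + 24.08861·e^(−r·9)) → e^(−9r) = (14.70326 − 1)/24.08861 = 0.568869
r = −ln(0.568869)/9 = 0.5641/9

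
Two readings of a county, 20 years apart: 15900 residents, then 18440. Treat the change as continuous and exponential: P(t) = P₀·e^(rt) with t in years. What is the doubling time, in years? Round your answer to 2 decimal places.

doubling time ≈ 93.54 years

r = ln(18440/15900) / 20 = ln(1.15975) / 20 ≈ 0.00741 per year
doubling time = ln 2 / |r| = 0.69315 / 0.00741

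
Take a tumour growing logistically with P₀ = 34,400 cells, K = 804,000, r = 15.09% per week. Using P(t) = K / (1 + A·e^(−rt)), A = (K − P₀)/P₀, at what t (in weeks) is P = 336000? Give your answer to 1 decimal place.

t ≈ 18.4 weeks

A = (804000 − 34400)/34400 = 22.37209
336000 = 804000/(1 + 22.37209·e^(−0.1509t)) → 1 + 22.37209·e^(−0.1509t) = 2.39286
e^(−0.1509t) = 0.062259 → t = ln(16.06202)/0.1509 = 2.77646/0.1509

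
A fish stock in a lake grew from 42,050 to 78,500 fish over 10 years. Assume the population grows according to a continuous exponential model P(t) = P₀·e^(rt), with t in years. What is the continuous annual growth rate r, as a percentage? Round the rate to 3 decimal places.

r ≈ 6.242% per year

78500 = 42050 · e^(r·10)
e^(10r) = 78500/42050 = 1.86683
r = ln(1.86683) / 10 = 0.62424 / 10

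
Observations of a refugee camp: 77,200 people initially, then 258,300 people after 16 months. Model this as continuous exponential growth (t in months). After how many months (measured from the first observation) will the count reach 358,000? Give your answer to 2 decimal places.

r = ln(258300/77200) / 16 ≈ 0.075483 per month
t = ln(358000/77200) / r = 1.53413 / 0.075483 ≈ 20.324

t ≈ 20.32 months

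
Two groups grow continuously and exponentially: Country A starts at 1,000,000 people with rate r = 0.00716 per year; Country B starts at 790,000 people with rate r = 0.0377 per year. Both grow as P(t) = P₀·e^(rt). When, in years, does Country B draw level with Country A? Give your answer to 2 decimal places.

t ≈ 7.72 years

1000000·e^(0.00716t) = 790000·e^(0.0377t)
1000000/790000 = e^((0.0377 − 0.00716)t) → ln(1.26582) = 0.03054·t
t = 0.23572 / 0.03054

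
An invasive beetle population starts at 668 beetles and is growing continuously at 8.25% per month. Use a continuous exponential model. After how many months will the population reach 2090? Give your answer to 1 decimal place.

2090 = 668 · e^(0.0825·t)
t = ln(2090/668) / 0.0825 = ln(3.12874) / 0.0825 = 1.14063 / 0.0825

t ≈ 13.8 months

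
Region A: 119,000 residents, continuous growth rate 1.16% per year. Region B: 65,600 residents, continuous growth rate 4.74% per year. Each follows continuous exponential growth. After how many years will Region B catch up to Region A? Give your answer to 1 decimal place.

119000·e^(0.0116t) = 65600·e^(0.0474t)
119000/65600 = e^((0.0474 − 0.0116)t) → ln(1.81402) = 0.0358·t
t = 0.59555 / 0.0358

t ≈ 16.6 years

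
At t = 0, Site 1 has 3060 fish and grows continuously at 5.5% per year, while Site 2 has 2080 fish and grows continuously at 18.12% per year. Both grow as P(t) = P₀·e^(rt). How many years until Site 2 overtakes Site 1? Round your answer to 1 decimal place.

t ≈ 3.1 years

3060·e^(0.055t) = 2080·e^(0.1812t)
3060/2080 = e^((0.1812 − 0.055)t) → ln(1.47115) = 0.1262·t
t = 0.38605 / 0.1262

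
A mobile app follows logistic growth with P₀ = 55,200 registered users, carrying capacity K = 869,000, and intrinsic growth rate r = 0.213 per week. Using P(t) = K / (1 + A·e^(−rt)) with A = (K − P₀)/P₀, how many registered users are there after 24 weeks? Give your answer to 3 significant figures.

≈ 798,000 registered users

A = (869000 − 55200)/55200 = 14.74275
P(24) = 869000 / (1 + 14.74275·e^(−0.213·24)) = 869000 / (1 + 14.74275·0.006024)
= 869000 / 1.08881 ≈ 798118.55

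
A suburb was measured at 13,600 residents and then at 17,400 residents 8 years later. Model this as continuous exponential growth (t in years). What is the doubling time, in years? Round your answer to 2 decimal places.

r = ln(17400/13600) / 8 = ln(1.27941) / 8 ≈ 0.0308 per year
doubling time = ln 2 / |r| = 0.69315 / 0.0308

doubling time ≈ 22.50 years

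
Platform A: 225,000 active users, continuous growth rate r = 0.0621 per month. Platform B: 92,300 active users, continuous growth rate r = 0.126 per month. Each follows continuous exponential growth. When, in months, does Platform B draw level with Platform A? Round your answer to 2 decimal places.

t ≈ 13.94 months

225000·e^(0.0621t) = 92300·e^(0.126t)
225000/92300 = e^((0.126 − 0.0621)t) → ln(2.4377) = 0.0639·t
t = 0.89106 / 0.0639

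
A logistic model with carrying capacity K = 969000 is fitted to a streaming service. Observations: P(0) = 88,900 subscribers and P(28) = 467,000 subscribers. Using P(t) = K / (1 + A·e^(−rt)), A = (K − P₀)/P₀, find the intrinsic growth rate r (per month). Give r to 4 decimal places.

r ≈ 0.0793 per month

A = (969000 − 88900)/88900 = 9.89989
467000 = 969000/(1 + 9.89989·e^(−r·28)) → e^(−28r) = (2.07495 − 1)/9.89989 = 0.108582
r = −ln(0.108582)/28 = 2.22025/28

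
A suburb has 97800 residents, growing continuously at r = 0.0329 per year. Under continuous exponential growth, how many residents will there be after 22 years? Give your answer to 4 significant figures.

≈ 201,700 residents

P(22) = 97800 · e^(0.0329·22) = 97800 · e^(0.7238)
= 97800 · 2.06225 ≈ 201688.53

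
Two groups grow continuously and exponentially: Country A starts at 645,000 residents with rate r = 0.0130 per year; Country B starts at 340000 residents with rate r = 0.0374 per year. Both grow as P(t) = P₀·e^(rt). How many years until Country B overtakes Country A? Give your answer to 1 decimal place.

645000·e^(0.013t) = 340000·e^(0.0374t)
645000/340000 = e^((0.0374 − 0.013)t) → ln(1.89706) = 0.0244·t
t = 0.6403 / 0.0244

t ≈ 26.2 years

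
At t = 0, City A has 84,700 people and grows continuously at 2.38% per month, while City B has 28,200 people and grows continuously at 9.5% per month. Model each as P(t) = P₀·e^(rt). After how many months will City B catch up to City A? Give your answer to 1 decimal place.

t ≈ 15.4 months

84700·e^(0.0238t) = 28200·e^(0.095t)
84700/28200 = e^((0.095 − 0.0238)t) → ln(3.00355) = 0.0712·t
t = 1.09979 / 0.0712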